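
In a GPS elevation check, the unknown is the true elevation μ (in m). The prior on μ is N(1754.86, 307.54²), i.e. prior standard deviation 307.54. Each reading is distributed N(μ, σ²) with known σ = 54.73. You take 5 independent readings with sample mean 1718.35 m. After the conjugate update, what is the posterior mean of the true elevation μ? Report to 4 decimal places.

1718.5798

For Normal data with known variance σ², a Normal(μ₀, σ₀²) prior on μ is conjugate. Posterior precision = 1/σ₀² + n/σ²; posterior mean is the precision-weighted average of μ₀ and x̄.
n·x̄ = 5·1718.35 = 8591.75.
σ₀² = 307.54² = 94580.8516, σ² = 54.73² = 2995.3729; σ² + n·σ₀² = 2995.3729 + 5·94580.8516 = 475899.6309.
Posterior mean = (μ₀/σ₀² + n·x̄/σ²)/(1/σ₀² + n/σ²) = (σ²·μ₀ + σ₀²·n·x̄)/(σ² + n·σ₀²) = (2995.3729·1754.86 + 94580.8516·8591.75)/475899.6309 = 817871491.821594/475899.6309 = 1718.5798.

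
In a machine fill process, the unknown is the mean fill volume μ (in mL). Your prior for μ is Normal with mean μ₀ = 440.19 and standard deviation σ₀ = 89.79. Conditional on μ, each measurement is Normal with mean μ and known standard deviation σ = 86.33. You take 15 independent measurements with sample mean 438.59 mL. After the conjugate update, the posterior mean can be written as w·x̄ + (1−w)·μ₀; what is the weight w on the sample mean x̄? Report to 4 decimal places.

For Normal data with known variance σ², a Normal(μ₀, σ₀²) prior on μ is conjugate. Posterior precision = 1/σ₀² + n/σ²; posterior mean is the precision-weighted average of μ₀ and x̄.
σ₀² = 89.79² = 8062.2441, σ² = 86.33² = 7452.8689. Prior precision 1/σ₀² = 1/8062.2441; data precision n/σ² = 15/7452.8689.
w = (n/σ²)/(1/σ₀² + n/σ²) = n·σ₀²/(σ² + n·σ₀²) = 15·8062.2441/(7452.8689 + 15·8062.2441) = 120933.6615/128386.5304 = 0.9419.

0.9419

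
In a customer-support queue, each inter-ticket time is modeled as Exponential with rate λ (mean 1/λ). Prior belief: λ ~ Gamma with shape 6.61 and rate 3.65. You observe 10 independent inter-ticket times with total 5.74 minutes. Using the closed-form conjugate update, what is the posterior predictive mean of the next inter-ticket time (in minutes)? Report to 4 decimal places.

With a Gamma(shape α, rate β) prior on the exponential rate λ, the posterior after n observations with total T = Σxᵢ is Gamma(α+n, β+T).
Posterior: Gamma(6.61+10, 3.65+5.74) = Gamma(16.61, 9.39).
The predictive distribution for the next observation is Lomax; its mean is β/(α−1) = 9.39/15.61 = 0.6015.

0.6015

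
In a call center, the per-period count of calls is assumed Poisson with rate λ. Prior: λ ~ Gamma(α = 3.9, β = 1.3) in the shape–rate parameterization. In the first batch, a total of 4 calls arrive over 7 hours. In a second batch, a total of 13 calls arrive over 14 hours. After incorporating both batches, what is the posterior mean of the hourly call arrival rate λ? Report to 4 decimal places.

With a Gamma(shape α, rate β) prior, the Poisson likelihood is conjugate: the posterior is Gamma(α + ΣXᵢ, β + n).
After batch 1: Gamma(α+S, β+n) = Gamma(3.9+4, 1.3+7) = Gamma(7.9, 8.3).
After batch 2: Gamma(α+S, β+n) = Gamma(7.9+13, 8.3+14) = Gamma(20.9, 22.3).
Posterior mean = α/β = 20.9/22.3 = 0.9372.

0.9372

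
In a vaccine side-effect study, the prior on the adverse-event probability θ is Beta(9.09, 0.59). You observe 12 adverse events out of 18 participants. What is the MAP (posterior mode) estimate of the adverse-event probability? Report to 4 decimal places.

The Beta prior is conjugate to a Binomial/Bernoulli likelihood; the update adds successes to α and failures to β.
Posterior: Beta(α+k, β+n−k) = Beta(9.09+12, 0.59+6) = Beta(21.09, 6.59).
Mode of Beta(a,b) for a,b>1 is (a−1)/(a+b−2) = 20.09/25.68 = 0.7823.

0.7823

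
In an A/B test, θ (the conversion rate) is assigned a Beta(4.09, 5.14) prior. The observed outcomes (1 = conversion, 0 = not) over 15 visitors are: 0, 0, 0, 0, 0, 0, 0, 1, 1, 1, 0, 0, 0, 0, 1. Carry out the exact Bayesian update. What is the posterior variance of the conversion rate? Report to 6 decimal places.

0.008815

The Beta prior is conjugate to a Binomial/Bernoulli likelihood; the update adds successes to α and failures to β.
Posterior: Beta(α+k, β+n−k) = Beta(4.09+4, 5.14+11) = Beta(8.09, 16.14).
Var = αβ/((α+β)²(α+β+1)) = 8.09·16.14/(24.23²·25.23) = 0.008815.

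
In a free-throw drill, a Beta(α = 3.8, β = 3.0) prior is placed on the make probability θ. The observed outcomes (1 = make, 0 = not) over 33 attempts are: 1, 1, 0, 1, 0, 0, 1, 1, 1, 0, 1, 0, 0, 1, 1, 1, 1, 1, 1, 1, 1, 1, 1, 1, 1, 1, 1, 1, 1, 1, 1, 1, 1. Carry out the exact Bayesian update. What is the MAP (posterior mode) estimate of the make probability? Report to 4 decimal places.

0.7884

The Beta prior is conjugate to a Binomial/Bernoulli likelihood; the update adds successes to α and failures to β.
Posterior: Beta(α+k, β+n−k) = Beta(3.8+27, 3.0+6) = Beta(30.8, 9.0).
Mode of Beta(a,b) for a,b>1 is (a−1)/(a+b−2) = 29.8/37.8 = 0.7884.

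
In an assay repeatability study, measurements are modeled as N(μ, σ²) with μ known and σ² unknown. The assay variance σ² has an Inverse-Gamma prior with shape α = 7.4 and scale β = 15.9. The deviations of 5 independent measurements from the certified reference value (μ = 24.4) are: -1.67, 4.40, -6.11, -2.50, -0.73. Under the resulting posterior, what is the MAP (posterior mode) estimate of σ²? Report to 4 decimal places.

With known mean μ and an Inverse-Gamma(α, β) prior on σ², the Normal likelihood is conjugate: posterior is Inv-Gamma(α + n/2, β + Σ(xᵢ−μ)²/2).
Σ(xᵢ−μ)² = (-1.67)² + (4.40)² + (-6.11)² + (-2.50)² + (-0.73)² = 66.2639.
Posterior: Inv-Gamma(7.4 + 5/2, 15.9 + 66.2639/2) = Inv-Gamma(9.90, 49.03195).
Mode = β/(α+1) = 49.03195/10.90 = 4.4983.

4.4983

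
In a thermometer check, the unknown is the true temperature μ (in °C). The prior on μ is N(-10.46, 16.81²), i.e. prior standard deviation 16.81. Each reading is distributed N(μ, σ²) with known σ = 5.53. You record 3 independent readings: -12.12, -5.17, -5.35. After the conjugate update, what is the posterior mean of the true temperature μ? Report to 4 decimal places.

-7.6481

For Normal data with known variance σ², a Normal(μ₀, σ₀²) prior on μ is conjugate. Posterior precision = 1/σ₀² + n/σ²; posterior mean is the precision-weighted average of μ₀ and x̄.
Σxᵢ = (-12.12) + (-5.17) + (-5.35) = -22.64, so n·x̄ = -22.64.
σ₀² = 16.81² = 282.5761, σ² = 5.53² = 30.5809; σ² + n·σ₀² = 30.5809 + 3·282.5761 = 878.3092.
Posterior mean = (μ₀/σ₀² + n·x̄/σ²)/(1/σ₀² + n/σ²) = (σ²·μ₀ + σ₀²·n·x̄)/(σ² + n·σ₀²) = (30.5809·(-10.46) + 282.5761·(-22.64))/878.3092 = -6717.399118/878.3092 = -7.6481.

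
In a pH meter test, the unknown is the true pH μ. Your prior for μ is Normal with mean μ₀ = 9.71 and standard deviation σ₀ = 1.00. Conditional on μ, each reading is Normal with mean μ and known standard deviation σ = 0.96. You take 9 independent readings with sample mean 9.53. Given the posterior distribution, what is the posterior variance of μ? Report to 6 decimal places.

0.092888

For Normal data with known variance σ², a Normal(μ₀, σ₀²) prior on μ is conjugate. Posterior precision = 1/σ₀² + n/σ²; posterior mean is the precision-weighted average of μ₀ and x̄.
σ₀² = 1.00² = 1, σ² = 0.96² = 0.9216; σ² + n·σ₀² = 0.9216 + 9·1 = 9.9216.
Posterior precision = 1/σ₀² + n/σ² = 1/1 + 9/0.9216 = (σ² + n·σ₀²)/(σ₀²σ²) = 9.9216/(1·0.9216); posterior variance σₙ² = σ₀²σ²/(σ² + n·σ₀²) = 1·0.9216/9.9216 = 0.092888.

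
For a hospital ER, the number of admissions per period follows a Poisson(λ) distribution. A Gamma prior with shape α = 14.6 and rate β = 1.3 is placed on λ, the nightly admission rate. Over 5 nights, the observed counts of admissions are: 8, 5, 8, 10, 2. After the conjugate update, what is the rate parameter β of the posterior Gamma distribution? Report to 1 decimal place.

With a Gamma(shape α, rate β) prior, the Poisson likelihood is conjugate: the posterior is Gamma(α + ΣXᵢ, β + n).
Sum of counts S = 33 over n = 5 nights.
Posterior: Gamma(α+S, β+n) = Gamma(14.6+33, 1.3+5) = Gamma(47.6, 6.3).
Posterior β = 6.3.

6.3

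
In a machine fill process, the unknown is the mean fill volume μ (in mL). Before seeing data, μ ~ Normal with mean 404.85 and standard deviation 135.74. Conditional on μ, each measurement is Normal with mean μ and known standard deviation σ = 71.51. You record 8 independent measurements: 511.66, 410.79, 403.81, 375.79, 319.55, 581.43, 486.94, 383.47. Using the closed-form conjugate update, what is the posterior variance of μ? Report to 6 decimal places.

For Normal data with known variance σ², a Normal(μ₀, σ₀²) prior on μ is conjugate. Posterior precision = 1/σ₀² + n/σ²; posterior mean is the precision-weighted average of μ₀ and x̄.
σ₀² = 135.74² = 18425.3476, σ² = 71.51² = 5113.6801; σ² + n·σ₀² = 5113.6801 + 8·18425.3476 = 152516.4609.
Posterior precision = 1/σ₀² + n/σ² = 1/18425.3476 + 8/5113.6801 = (σ² + n·σ₀²)/(σ₀²σ²) = 152516.4609/(18425.3476·5113.6801); posterior variance σₙ² = σ₀²σ²/(σ² + n·σ₀²) = 18425.3476·5113.6801/152516.4609 = 617.778126.

617.778126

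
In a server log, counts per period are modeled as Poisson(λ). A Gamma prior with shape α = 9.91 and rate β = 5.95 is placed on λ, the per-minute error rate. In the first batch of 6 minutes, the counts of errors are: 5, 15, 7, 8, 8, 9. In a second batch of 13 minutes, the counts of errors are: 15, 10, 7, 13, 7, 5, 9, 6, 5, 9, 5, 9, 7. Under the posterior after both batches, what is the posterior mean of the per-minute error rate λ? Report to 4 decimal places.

With a Gamma(shape α, rate β) prior, the Poisson likelihood is conjugate: the posterior is Gamma(α + ΣXᵢ, β + n).
Batch 1: sum of counts S = 52 over n = 6 minutes.
After batch 1: Gamma(α+S, β+n) = Gamma(9.91+52, 5.95+6) = Gamma(61.91, 11.95).
Batch 2: sum of counts S = 107 over n = 13 minutes.
After batch 2: Gamma(α+S, β+n) = Gamma(61.91+107, 11.95+13) = Gamma(168.91, 24.95).
Posterior mean = α/β = 168.91/24.95 = 6.7699.

6.7699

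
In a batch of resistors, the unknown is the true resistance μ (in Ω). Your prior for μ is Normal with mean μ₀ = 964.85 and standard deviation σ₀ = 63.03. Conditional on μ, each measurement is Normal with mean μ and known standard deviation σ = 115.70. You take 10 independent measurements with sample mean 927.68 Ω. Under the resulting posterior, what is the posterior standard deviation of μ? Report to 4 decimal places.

31.6428

For Normal data with known variance σ², a Normal(μ₀, σ₀²) prior on μ is conjugate. Posterior precision = 1/σ₀² + n/σ²; posterior mean is the precision-weighted average of μ₀ and x̄.
σ₀² = 63.03² = 3972.7809, σ² = 115.70² = 13386.49; σ² + n·σ₀² = 13386.49 + 10·3972.7809 = 53114.299.
Posterior precision = 1/σ₀² + n/σ² = 1/3972.7809 + 10/13386.49 = (σ² + n·σ₀²)/(σ₀²σ²) = 53114.299/(3972.7809·13386.49); posterior variance σₙ² = σ₀²σ²/(σ² + n·σ₀²) = 3972.7809·13386.49/53114.299 = 1001.266943.
Posterior SD = √σₙ² = √(3972.7809·13386.49/53114.299) = 31.6428.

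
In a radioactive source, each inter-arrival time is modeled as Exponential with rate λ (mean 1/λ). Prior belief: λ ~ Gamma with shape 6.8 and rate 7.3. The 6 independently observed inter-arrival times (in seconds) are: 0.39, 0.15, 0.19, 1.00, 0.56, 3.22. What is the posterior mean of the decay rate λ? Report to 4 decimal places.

0.9992

With a Gamma(shape α, rate β) prior on the exponential rate λ, the posterior after n observations with total T = Σxᵢ is Gamma(α+n, β+T).
Sum of observations T = 5.51 seconds; n = 6.
Posterior: Gamma(6.8+6, 7.3+5.51) = Gamma(12.8, 12.81).
Posterior mean of λ = α/β = 12.8/12.81 = 0.9992.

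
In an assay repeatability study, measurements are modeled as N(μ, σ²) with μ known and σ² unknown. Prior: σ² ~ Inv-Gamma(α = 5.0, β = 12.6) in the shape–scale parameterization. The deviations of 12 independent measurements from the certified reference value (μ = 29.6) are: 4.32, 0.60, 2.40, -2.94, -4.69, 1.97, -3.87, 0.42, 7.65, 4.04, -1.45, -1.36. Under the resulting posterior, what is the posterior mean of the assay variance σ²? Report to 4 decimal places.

With known mean μ and an Inverse-Gamma(α, β) prior on σ², the Normal likelihood is conjugate: posterior is Inv-Gamma(α + n/2, β + Σ(xᵢ−μ)²/2).
Σ(xᵢ−μ)² = (4.32)² + (0.60)² + (2.40)² + (-2.94)² + (-4.69)² + (1.97)² + (-3.87)² + (0.42)² + (7.65)² + (4.04)² + (-1.45)² + (-1.36)² = 153.2525.
Posterior: Inv-Gamma(5.0 + 12/2, 12.6 + 153.2525/2) = Inv-Gamma(11.00, 89.22625).
E[σ²|data] = β/(α−1) = 89.22625/10.00 = 8.9226.

8.9226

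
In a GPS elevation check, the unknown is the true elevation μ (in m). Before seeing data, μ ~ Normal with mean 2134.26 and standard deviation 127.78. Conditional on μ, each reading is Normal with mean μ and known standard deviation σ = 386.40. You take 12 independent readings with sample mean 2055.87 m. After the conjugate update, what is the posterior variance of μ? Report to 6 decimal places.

7061.253247

For Normal data with known variance σ², a Normal(μ₀, σ₀²) prior on μ is conjugate. Posterior precision = 1/σ₀² + n/σ²; posterior mean is the precision-weighted average of μ₀ and x̄.
σ₀² = 127.78² = 16327.7284, σ² = 386.40² = 149304.96; σ² + n·σ₀² = 149304.96 + 12·16327.7284 = 345237.7008.
Posterior precision = 1/σ₀² + n/σ² = 1/16327.7284 + 12/149304.96 = (σ² + n·σ₀²)/(σ₀²σ²) = 345237.7008/(16327.7284·149304.96); posterior variance σₙ² = σ₀²σ²/(σ² + n·σ₀²) = 16327.7284·149304.96/345237.7008 = 7061.253247.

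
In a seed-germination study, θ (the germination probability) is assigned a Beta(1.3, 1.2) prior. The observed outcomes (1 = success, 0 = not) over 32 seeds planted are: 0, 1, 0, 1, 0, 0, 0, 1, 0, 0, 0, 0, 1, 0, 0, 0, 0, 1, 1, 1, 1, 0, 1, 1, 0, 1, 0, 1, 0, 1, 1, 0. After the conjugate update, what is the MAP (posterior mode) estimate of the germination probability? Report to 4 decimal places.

0.4400

The Beta prior is conjugate to a Binomial/Bernoulli likelihood; the update adds successes to α and failures to β.
Posterior: Beta(α+k, β+n−k) = Beta(1.3+14, 1.2+18) = Beta(15.3, 19.2).
Mode of Beta(a,b) for a,b>1 is (a−1)/(a+b−2) = 14.3/32.5 = 0.4400.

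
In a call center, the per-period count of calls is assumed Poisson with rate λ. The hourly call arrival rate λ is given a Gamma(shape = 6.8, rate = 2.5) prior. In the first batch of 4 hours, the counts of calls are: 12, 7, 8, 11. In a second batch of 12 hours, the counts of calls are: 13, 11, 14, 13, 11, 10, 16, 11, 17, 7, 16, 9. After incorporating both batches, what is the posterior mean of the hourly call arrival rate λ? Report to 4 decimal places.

10.4216

With a Gamma(shape α, rate β) prior, the Poisson likelihood is conjugate: the posterior is Gamma(α + ΣXᵢ, β + n).
Batch 1: sum of counts S = 38 over n = 4 hours.
After batch 1: Gamma(α+S, β+n) = Gamma(6.8+38, 2.5+4) = Gamma(44.8, 6.5).
Batch 2: sum of counts S = 148 over n = 12 hours.
After batch 2: Gamma(α+S, β+n) = Gamma(44.8+148, 6.5+12) = Gamma(192.8, 18.5).
Posterior mean = α/β = 192.8/18.5 = 10.4216.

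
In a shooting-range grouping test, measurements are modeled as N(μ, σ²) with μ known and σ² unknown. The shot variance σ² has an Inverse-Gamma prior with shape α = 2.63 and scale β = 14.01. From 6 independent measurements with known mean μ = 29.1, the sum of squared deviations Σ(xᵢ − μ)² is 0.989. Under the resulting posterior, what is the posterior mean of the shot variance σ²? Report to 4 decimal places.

With known mean μ and an Inverse-Gamma(α, β) prior on σ², the Normal likelihood is conjugate: posterior is Inv-Gamma(α + n/2, β + Σ(xᵢ−μ)²/2).
Posterior: Inv-Gamma(2.63 + 6/2, 14.01 + 0.989/2) = Inv-Gamma(5.63, 14.5045).
E[σ²|data] = β/(α−1) = 14.5045/4.63 = 3.1327.

3.1327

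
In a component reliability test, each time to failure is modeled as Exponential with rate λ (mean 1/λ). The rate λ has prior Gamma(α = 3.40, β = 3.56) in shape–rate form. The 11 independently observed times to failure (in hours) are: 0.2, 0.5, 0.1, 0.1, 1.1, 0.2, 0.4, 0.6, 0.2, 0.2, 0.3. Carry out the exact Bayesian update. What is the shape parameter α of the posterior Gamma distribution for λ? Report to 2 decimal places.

With a Gamma(shape α, rate β) prior on the exponential rate λ, the posterior after n observations with total T = Σxᵢ is Gamma(α+n, β+T).
Sum of observations T = 3.9 hours; n = 11.
Posterior: Gamma(3.40+11, 3.56+3.9) = Gamma(14.40, 7.46).
Posterior α = 14.40.

14.40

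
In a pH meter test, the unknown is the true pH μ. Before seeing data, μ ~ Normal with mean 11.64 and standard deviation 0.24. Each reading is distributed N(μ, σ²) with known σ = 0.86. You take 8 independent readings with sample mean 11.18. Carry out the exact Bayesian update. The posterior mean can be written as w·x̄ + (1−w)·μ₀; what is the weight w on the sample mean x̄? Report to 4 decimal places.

0.3839

For Normal data with known variance σ², a Normal(μ₀, σ₀²) prior on μ is conjugate. Posterior precision = 1/σ₀² + n/σ²; posterior mean is the precision-weighted average of μ₀ and x̄.
σ₀² = 0.24² = 0.0576, σ² = 0.86² = 0.7396. Prior precision 1/σ₀² = 1/0.0576; data precision n/σ² = 8/0.7396.
w = (n/σ²)/(1/σ₀² + n/σ²) = n·σ₀²/(σ² + n·σ₀²) = 8·0.0576/(0.7396 + 8·0.0576) = 0.4608/1.2004 = 0.3839.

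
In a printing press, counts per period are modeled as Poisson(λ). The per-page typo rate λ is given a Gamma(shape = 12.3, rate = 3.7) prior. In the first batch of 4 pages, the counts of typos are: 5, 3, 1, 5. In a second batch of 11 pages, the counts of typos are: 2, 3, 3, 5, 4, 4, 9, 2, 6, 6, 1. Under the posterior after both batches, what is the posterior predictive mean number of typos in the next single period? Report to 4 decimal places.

3.8128

With a Gamma(shape α, rate β) prior, the Poisson likelihood is conjugate: the posterior is Gamma(α + ΣXᵢ, β + n).
Batch 1: sum of counts S = 14 over n = 4 pages.
After batch 1: Gamma(α+S, β+n) = Gamma(12.3+14, 3.7+4) = Gamma(26.3, 7.7).
Batch 2: sum of counts S = 45 over n = 11 pages.
After batch 2: Gamma(α+S, β+n) = Gamma(26.3+45, 7.7+11) = Gamma(71.3, 18.7).
The predictive distribution for one future period is NegBinom with mean α/β = 3.8128.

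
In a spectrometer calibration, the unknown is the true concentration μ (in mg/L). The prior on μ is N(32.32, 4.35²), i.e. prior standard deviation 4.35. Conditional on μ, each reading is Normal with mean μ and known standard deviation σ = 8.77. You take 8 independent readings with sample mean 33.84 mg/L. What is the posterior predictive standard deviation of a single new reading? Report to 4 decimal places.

9.1262

For Normal data with known variance σ², a Normal(μ₀, σ₀²) prior on μ is conjugate. Posterior precision = 1/σ₀² + n/σ²; posterior mean is the precision-weighted average of μ₀ and x̄.
σ₀² = 4.35² = 18.9225, σ² = 8.77² = 76.9129; σ² + n·σ₀² = 76.9129 + 8·18.9225 = 228.2929.
Posterior precision = 1/σ₀² + n/σ² = 1/18.9225 + 8/76.9129 = (σ² + n·σ₀²)/(σ₀²σ²) = 228.2929/(18.9225·76.9129); posterior variance σₙ² = σ₀²σ²/(σ² + n·σ₀²) = 18.9225·76.9129/228.2929 = 6.375075.
Predictive variance for one new observation = σₙ² + σ² = 18.9225·76.9129/228.2929 + 76.9129 = σ²·(σ₀² + 228.2929)/228.2929 = 76.9129·247.2154/228.2929 = 83.287975; SD = √(76.9129·247.2154/228.2929) = 9.1262.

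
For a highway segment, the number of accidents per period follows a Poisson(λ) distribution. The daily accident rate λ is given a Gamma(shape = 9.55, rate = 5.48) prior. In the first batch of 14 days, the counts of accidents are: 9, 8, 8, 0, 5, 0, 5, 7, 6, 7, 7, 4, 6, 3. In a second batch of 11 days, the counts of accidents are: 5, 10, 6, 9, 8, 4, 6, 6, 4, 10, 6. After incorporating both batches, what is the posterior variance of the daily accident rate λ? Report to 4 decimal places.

With a Gamma(shape α, rate β) prior, the Poisson likelihood is conjugate: the posterior is Gamma(α + ΣXᵢ, β + n).
Batch 1: sum of counts S = 75 over n = 14 days.
After batch 1: Gamma(α+S, β+n) = Gamma(9.55+75, 5.48+14) = Gamma(84.55, 19.48).
Batch 2: sum of counts S = 74 over n = 11 days.
After batch 2: Gamma(α+S, β+n) = Gamma(84.55+74, 19.48+11) = Gamma(158.55, 30.48).
Var = α/β² = 158.55/30.48² = 0.1707.

0.1707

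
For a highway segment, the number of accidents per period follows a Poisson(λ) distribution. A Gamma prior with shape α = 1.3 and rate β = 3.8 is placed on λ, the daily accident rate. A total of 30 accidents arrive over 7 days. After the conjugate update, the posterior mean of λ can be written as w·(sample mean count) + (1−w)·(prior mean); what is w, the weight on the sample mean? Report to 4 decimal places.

0.6481

With a Gamma(shape α, rate β) prior, the Poisson likelihood is conjugate: the posterior is Gamma(α + ΣXᵢ, β + n).
Posterior mean = (α₀+S)/(β₀+n) = [n/(β₀+n)]·(S/n) + [β₀/(β₀+n)]·(α₀/β₀), so only n and β₀ enter the weight.
Weight on data w = n/(β₀+n) = 7/(3.8+7) = 7/10.8 = 0.6481.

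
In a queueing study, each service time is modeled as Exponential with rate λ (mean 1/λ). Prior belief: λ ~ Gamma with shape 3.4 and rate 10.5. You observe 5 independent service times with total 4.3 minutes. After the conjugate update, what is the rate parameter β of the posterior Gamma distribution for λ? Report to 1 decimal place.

With a Gamma(shape α, rate β) prior on the exponential rate λ, the posterior after n observations with total T = Σxᵢ is Gamma(α+n, β+T).
Posterior: Gamma(3.4+5, 10.5+4.3) = Gamma(8.4, 14.8).
Posterior β = 14.8.

14.8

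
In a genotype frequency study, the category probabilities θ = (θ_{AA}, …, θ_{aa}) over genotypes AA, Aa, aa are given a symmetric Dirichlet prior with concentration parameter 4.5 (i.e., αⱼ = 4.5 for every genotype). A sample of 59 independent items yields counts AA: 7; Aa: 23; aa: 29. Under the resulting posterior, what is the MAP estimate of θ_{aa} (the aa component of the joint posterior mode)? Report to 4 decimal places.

The Dirichlet prior is conjugate to the Multinomial likelihood: each posterior αⱼ = prior αⱼ + observed count nⱼ.
Posterior concentration: (11.5, 27.5, 33.5), total = 72.5.
Joint mode component: (α_{aa}−1)/(Σα−K) = 32.5/69.5 = 0.4676.

0.4676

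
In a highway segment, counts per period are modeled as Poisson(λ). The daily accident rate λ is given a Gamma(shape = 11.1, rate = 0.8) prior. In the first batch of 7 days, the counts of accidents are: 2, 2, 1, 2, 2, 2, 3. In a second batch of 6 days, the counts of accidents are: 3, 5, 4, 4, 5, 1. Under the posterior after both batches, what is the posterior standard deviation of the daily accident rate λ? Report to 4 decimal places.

With a Gamma(shape α, rate β) prior, the Poisson likelihood is conjugate: the posterior is Gamma(α + ΣXᵢ, β + n).
Batch 1: sum of counts S = 14 over n = 7 days.
After batch 1: Gamma(α+S, β+n) = Gamma(11.1+14, 0.8+7) = Gamma(25.1, 7.8).
Batch 2: sum of counts S = 22 over n = 6 days.
After batch 2: Gamma(α+S, β+n) = Gamma(25.1+22, 7.8+6) = Gamma(47.1, 13.8).
SD = √α/β = √47.1/13.8 = 0.4973.

0.4973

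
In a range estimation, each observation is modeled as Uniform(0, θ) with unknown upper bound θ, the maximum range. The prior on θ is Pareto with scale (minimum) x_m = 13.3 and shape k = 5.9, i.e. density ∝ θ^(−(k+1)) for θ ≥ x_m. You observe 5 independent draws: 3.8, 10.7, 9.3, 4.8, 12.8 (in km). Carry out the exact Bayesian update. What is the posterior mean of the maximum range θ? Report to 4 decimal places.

14.6434

A Pareto(scale x_m, shape k) prior on the upper bound θ of Uniform(0, θ) is conjugate: posterior is Pareto(max(x_m, max xᵢ), k + n).
Sample maximum = 12.8; prior scale x_m = 13.3 → posterior scale = max = 13.3.
Posterior shape = 5.9 + 5 = 10.9.
E[θ|data] = k·x_m/(k−1) = 10.9·13.3/9.9 = 14.6434.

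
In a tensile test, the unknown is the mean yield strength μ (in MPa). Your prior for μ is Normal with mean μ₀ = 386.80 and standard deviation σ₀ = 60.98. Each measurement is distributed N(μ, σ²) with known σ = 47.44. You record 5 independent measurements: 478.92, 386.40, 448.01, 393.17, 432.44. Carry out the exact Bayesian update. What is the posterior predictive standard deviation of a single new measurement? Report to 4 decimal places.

51.4982

For Normal data with known variance σ², a Normal(μ₀, σ₀²) prior on μ is conjugate. Posterior precision = 1/σ₀² + n/σ²; posterior mean is the precision-weighted average of μ₀ and x̄.
σ₀² = 60.98² = 3718.5604, σ² = 47.44² = 2250.5536; σ² + n·σ₀² = 2250.5536 + 5·3718.5604 = 20843.3556.
Posterior precision = 1/σ₀² + n/σ² = 1/3718.5604 + 5/2250.5536 = (σ² + n·σ₀²)/(σ₀²σ²) = 20843.3556/(3718.5604·2250.5536); posterior variance σₙ² = σ₀²σ²/(σ² + n·σ₀²) = 3718.5604·2250.5536/20843.3556 = 401.510182.
Predictive variance for one new observation = σₙ² + σ² = 3718.5604·2250.5536/20843.3556 + 2250.5536 = σ²·(σ₀² + 20843.3556)/20843.3556 = 2250.5536·24561.916/20843.3556 = 2652.063782; SD = √(2250.5536·24561.916/20843.3556) = 51.4982.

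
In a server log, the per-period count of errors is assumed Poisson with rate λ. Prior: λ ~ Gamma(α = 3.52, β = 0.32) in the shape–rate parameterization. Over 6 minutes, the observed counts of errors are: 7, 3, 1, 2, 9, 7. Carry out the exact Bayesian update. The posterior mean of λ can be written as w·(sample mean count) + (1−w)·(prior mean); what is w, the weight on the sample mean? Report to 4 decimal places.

0.9494

With a Gamma(shape α, rate β) prior, the Poisson likelihood is conjugate: the posterior is Gamma(α + ΣXᵢ, β + n).
Posterior mean = (α₀+S)/(β₀+n) = [n/(β₀+n)]·(S/n) + [β₀/(β₀+n)]·(α₀/β₀), so only n and β₀ enter the weight.
Weight on data w = n/(β₀+n) = 6/(0.32+6) = 6/6.32 = 0.9494.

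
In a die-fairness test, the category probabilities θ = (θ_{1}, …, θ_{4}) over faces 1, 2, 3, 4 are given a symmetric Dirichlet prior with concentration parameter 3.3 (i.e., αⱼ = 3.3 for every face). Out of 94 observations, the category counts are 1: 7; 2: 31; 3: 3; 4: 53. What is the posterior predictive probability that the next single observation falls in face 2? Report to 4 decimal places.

0.3200

The Dirichlet prior is conjugate to the Multinomial likelihood: each posterior αⱼ = prior αⱼ + observed count nⱼ.
Posterior concentration: (10.3, 34.3, 6.3, 56.3), total = 107.2.
P(next = 2 | data) = α_{2}/Σα = 0.3200.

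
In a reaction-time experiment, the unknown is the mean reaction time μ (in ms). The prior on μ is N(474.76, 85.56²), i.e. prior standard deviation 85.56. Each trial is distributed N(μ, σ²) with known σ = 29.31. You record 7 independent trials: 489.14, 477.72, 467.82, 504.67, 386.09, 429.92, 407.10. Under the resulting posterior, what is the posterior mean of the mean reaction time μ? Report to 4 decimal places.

452.1589

For Normal data with known variance σ², a Normal(μ₀, σ₀²) prior on μ is conjugate. Posterior precision = 1/σ₀² + n/σ²; posterior mean is the precision-weighted average of μ₀ and x̄.
Σxᵢ = 489.14 + 477.72 + 467.82 + 504.67 + 386.09 + 429.92 + 407.10 = 3162.46, so n·x̄ = 3162.46.
σ₀² = 85.56² = 7320.5136, σ² = 29.31² = 859.0761; σ² + n·σ₀² = 859.0761 + 7·7320.5136 = 52102.6713.
Posterior mean = (μ₀/σ₀² + n·x̄/σ²)/(1/σ₀² + n/σ²) = (σ²·μ₀ + σ₀²·n·x̄)/(σ² + n·σ₀²) = (859.0761·474.76 + 7320.5136·3162.46)/52102.6713 = 23558686.408692/52102.6713 = 452.1589.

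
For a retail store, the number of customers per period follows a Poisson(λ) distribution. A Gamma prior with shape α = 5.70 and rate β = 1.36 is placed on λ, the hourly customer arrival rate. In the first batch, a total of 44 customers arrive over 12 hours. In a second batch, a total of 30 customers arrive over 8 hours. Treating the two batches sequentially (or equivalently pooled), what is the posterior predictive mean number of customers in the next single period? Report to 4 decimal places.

With a Gamma(shape α, rate β) prior, the Poisson likelihood is conjugate: the posterior is Gamma(α + ΣXᵢ, β + n).
After batch 1: Gamma(α+S, β+n) = Gamma(5.70+44, 1.36+12) = Gamma(49.70, 13.36).
After batch 2: Gamma(α+S, β+n) = Gamma(49.70+30, 13.36+8) = Gamma(79.70, 21.36).
The predictive distribution for one future period is NegBinom with mean α/β = 3.7313.

3.7313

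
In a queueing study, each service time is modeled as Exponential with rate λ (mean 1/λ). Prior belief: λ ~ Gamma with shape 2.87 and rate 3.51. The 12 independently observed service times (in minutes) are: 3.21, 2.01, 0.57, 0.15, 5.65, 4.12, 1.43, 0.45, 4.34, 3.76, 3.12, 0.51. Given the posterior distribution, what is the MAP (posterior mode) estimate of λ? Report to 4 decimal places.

With a Gamma(shape α, rate β) prior on the exponential rate λ, the posterior after n observations with total T = Σxᵢ is Gamma(α+n, β+T).
Sum of observations T = 29.32 minutes; n = 12.
Posterior: Gamma(2.87+12, 3.51+29.32) = Gamma(14.87, 32.83).
Mode = (α−1)/β = 0.4225.

0.4225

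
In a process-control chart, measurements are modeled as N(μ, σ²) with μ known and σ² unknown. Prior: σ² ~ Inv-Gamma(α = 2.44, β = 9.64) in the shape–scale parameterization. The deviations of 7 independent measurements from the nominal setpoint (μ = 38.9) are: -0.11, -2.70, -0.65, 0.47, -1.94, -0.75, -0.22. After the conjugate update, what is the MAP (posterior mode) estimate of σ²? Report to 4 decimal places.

With known mean μ and an Inverse-Gamma(α, β) prior on σ², the Normal likelihood is conjugate: posterior is Inv-Gamma(α + n/2, β + Σ(xᵢ−μ)²/2).
Σ(xᵢ−μ)² = (-0.11)² + (-2.70)² + (-0.65)² + (0.47)² + (-1.94)² + (-0.75)² + (-0.22)² = 12.3200.
Posterior: Inv-Gamma(2.44 + 7/2, 9.64 + 12.3200/2) = Inv-Gamma(5.94, 15.80000).
Mode = β/(α+1) = 15.80000/6.94 = 2.2767.

2.2767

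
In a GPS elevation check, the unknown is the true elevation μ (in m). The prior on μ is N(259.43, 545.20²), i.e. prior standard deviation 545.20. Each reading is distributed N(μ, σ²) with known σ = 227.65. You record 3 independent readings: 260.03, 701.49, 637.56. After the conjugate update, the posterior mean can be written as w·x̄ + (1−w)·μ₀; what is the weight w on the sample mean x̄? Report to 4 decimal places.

0.9451

For Normal data with known variance σ², a Normal(μ₀, σ₀²) prior on μ is conjugate. Posterior precision = 1/σ₀² + n/σ²; posterior mean is the precision-weighted average of μ₀ and x̄.
σ₀² = 545.20² = 297243.04, σ² = 227.65² = 51824.5225. Prior precision 1/σ₀² = 1/297243.04; data precision n/σ² = 3/51824.5225.
w = (n/σ²)/(1/σ₀² + n/σ²) = n·σ₀²/(σ² + n·σ₀²) = 3·297243.04/(51824.5225 + 3·297243.04) = 891729.12/943553.6425 = 0.9451.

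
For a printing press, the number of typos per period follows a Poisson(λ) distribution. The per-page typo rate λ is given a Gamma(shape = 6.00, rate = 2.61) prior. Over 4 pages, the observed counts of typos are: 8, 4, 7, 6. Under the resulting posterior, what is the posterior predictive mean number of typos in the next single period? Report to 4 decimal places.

4.6899

With a Gamma(shape α, rate β) prior, the Poisson likelihood is conjugate: the posterior is Gamma(α + ΣXᵢ, β + n).
Sum of counts S = 25 over n = 4 pages.
Posterior: Gamma(α+S, β+n) = Gamma(6.00+25, 2.61+4) = Gamma(31.00, 6.61).
The predictive distribution for one future period is NegBinom with mean α/β = 4.6899.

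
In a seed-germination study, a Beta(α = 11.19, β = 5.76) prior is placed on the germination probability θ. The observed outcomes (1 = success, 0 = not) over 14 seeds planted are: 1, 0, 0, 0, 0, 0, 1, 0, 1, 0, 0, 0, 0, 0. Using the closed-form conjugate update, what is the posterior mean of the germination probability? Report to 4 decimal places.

The Beta prior is conjugate to a Binomial/Bernoulli likelihood; the update adds successes to α and failures to β.
Posterior: Beta(α+k, β+n−k) = Beta(11.19+3, 5.76+11) = Beta(14.19, 16.76).
Posterior mean = α/(α+β) = 14.19/30.95 = 0.4585.

0.4585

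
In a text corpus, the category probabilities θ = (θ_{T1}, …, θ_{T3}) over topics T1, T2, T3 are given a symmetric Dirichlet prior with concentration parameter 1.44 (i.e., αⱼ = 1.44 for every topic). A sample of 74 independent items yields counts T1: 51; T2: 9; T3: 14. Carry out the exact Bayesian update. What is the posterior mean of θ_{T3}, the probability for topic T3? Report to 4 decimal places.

0.1971

The Dirichlet prior is conjugate to the Multinomial likelihood: each posterior αⱼ = prior αⱼ + observed count nⱼ.
Posterior concentration: (52.44, 10.44, 15.44), total = 78.32.
E[θ_{T3}|data] = α_{T3}/Σα = 15.44/78.32 = 0.1971.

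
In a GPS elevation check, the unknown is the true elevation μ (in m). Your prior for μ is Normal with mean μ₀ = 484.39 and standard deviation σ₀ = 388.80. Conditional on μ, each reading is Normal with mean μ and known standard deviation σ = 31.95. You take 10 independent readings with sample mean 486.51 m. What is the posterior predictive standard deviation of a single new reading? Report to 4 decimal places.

33.5084

For Normal data with known variance σ², a Normal(μ₀, σ₀²) prior on μ is conjugate. Posterior precision = 1/σ₀² + n/σ²; posterior mean is the precision-weighted average of μ₀ and x̄.
σ₀² = 388.80² = 151165.44, σ² = 31.95² = 1020.8025; σ² + n·σ₀² = 1020.8025 + 10·151165.44 = 1512675.2025.
Posterior precision = 1/σ₀² + n/σ² = 1/151165.44 + 10/1020.8025 = (σ² + n·σ₀²)/(σ₀²σ²) = 1512675.2025/(151165.44·1020.8025); posterior variance σₙ² = σ₀²σ²/(σ² + n·σ₀²) = 151165.44·1020.8025/1512675.2025 = 102.011363.
Predictive variance for one new observation = σₙ² + σ² = 151165.44·1020.8025/1512675.2025 + 1020.8025 = σ²·(σ₀² + 1512675.2025)/1512675.2025 = 1020.8025·1663840.6425/1512675.2025 = 1122.813863; SD = √(1020.8025·1663840.6425/1512675.2025) = 33.5084.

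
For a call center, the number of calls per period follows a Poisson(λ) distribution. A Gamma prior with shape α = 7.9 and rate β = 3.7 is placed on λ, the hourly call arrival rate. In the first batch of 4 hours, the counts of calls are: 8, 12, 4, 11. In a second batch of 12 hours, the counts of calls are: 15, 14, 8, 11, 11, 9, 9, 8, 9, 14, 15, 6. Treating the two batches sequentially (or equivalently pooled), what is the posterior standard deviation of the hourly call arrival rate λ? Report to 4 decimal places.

0.6655

With a Gamma(shape α, rate β) prior, the Poisson likelihood is conjugate: the posterior is Gamma(α + ΣXᵢ, β + n).
Batch 1: sum of counts S = 35 over n = 4 hours.
After batch 1: Gamma(α+S, β+n) = Gamma(7.9+35, 3.7+4) = Gamma(42.9, 7.7).
Batch 2: sum of counts S = 129 over n = 12 hours.
After batch 2: Gamma(α+S, β+n) = Gamma(42.9+129, 7.7+12) = Gamma(171.9, 19.7).
SD = √α/β = √171.9/19.7 = 0.6655.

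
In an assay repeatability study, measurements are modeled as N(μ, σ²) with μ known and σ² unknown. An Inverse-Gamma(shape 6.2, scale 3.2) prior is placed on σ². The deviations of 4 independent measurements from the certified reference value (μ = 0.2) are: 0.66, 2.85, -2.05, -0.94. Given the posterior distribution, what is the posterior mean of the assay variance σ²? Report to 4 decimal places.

With known mean μ and an Inverse-Gamma(α, β) prior on σ², the Normal likelihood is conjugate: posterior is Inv-Gamma(α + n/2, β + Σ(xᵢ−μ)²/2).
Σ(xᵢ−μ)² = (0.66)² + (2.85)² + (-2.05)² + (-0.94)² = 13.6442.
Posterior: Inv-Gamma(6.2 + 4/2, 3.2 + 13.6442/2) = Inv-Gamma(8.20, 10.02210).
E[σ²|data] = β/(α−1) = 10.02210/7.20 = 1.3920.

1.3920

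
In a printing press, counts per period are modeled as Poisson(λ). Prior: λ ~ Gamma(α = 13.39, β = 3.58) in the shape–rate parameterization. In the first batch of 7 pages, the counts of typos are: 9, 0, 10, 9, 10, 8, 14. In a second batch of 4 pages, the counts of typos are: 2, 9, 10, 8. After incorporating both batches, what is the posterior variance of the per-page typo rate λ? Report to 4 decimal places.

0.4817

With a Gamma(shape α, rate β) prior, the Poisson likelihood is conjugate: the posterior is Gamma(α + ΣXᵢ, β + n).
Batch 1: sum of counts S = 60 over n = 7 pages.
After batch 1: Gamma(α+S, β+n) = Gamma(13.39+60, 3.58+7) = Gamma(73.39, 10.58).
Batch 2: sum of counts S = 29 over n = 4 pages.
After batch 2: Gamma(α+S, β+n) = Gamma(73.39+29, 10.58+4) = Gamma(102.39, 14.58).
Var = α/β² = 102.39/14.58² = 0.4817.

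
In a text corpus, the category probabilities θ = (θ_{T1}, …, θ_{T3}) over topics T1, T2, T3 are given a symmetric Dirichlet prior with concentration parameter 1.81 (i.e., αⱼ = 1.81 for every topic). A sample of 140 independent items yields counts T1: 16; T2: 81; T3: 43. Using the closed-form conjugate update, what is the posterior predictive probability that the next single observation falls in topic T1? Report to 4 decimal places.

0.1225

The Dirichlet prior is conjugate to the Multinomial likelihood: each posterior αⱼ = prior αⱼ + observed count nⱼ.
Posterior concentration: (17.81, 82.81, 44.81), total = 145.43.
P(next = T1 | data) = α_{T1}/Σα = 0.1225.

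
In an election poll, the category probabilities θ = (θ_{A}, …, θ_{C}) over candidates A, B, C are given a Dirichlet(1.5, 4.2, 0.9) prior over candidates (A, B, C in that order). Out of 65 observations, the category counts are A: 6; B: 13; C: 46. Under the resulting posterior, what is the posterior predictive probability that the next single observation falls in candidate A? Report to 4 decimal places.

The Dirichlet prior is conjugate to the Multinomial likelihood: each posterior αⱼ = prior αⱼ + observed count nⱼ.
Posterior concentration: (7.5, 17.2, 46.9), total = 71.6.
P(next = A | data) = α_{A}/Σα = 0.1047.

0.1047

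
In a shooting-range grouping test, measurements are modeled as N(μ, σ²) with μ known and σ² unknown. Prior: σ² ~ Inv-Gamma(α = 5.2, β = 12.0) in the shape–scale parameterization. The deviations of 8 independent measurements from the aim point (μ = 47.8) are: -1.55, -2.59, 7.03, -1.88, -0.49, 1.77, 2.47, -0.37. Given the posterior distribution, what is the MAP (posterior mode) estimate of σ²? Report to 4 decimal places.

With known mean μ and an Inverse-Gamma(α, β) prior on σ², the Normal likelihood is conjugate: posterior is Inv-Gamma(α + n/2, β + Σ(xᵢ−μ)²/2).
Σ(xᵢ−μ)² = (-1.55)² + (-2.59)² + (7.03)² + (-1.88)² + (-0.49)² + (1.77)² + (2.47)² + (-0.37)² = 71.6767.
Posterior: Inv-Gamma(5.2 + 8/2, 12.0 + 71.6767/2) = Inv-Gamma(9.20, 47.83835).
Mode = β/(α+1) = 47.83835/10.20 = 4.6900.

4.6900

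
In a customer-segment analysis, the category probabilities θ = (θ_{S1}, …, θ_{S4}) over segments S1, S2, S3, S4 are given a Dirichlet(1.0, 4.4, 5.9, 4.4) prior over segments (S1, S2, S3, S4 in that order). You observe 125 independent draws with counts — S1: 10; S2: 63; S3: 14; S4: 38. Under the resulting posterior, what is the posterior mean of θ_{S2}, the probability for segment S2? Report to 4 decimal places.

The Dirichlet prior is conjugate to the Multinomial likelihood: each posterior αⱼ = prior αⱼ + observed count nⱼ.
Posterior concentration: (11.0, 67.4, 19.9, 42.4), total = 140.7.
E[θ_{S2}|data] = α_{S2}/Σα = 67.4/140.7 = 0.4790.

0.4790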